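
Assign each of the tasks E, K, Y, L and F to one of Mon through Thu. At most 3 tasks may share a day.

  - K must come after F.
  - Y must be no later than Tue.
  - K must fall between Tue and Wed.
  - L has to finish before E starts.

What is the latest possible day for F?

Tue

Downstream work caps F at Tue.
F at Tue is achievable: Y=Mon, E=Tue, L=Mon, F=Tue, K=Wed.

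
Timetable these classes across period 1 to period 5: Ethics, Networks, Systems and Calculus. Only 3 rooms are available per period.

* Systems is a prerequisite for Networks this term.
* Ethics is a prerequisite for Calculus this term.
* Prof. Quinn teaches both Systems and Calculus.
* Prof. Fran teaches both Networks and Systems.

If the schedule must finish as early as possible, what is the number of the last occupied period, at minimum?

The precedence chain requires at least 2 distinct periods.
With at most 3 per period and 4 classes, at least 2 periods are needed.
2 works (last occupied period: period 2): for example Systems -> period 1, Networks -> period 2, Ethics -> period 1, Calculus -> period 2.

2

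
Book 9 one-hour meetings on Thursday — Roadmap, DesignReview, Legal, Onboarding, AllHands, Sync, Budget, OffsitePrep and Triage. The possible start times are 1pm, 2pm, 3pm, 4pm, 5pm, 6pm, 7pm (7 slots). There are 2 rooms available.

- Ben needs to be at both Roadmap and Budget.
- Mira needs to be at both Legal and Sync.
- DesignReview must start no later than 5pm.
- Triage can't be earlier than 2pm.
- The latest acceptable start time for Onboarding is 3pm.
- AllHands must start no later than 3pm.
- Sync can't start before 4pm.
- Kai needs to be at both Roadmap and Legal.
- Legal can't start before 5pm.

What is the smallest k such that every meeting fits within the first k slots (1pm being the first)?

5

With at most 2 per slot and 9 meetings, at least 5 slots are needed.
Legal can't be placed before 5pm — that is slot 5 counting from 1pm — so the schedule must run through at least 5 slots.
5 works (last occupied slot: 5pm): for example Onboarding in 1pm; AllHands in 1pm; Legal in 5pm; OffsitePrep in 4pm; Sync in 4pm; Roadmap in 2pm; Triage in 2pm; DesignReview in 3pm; Budget in 3pm.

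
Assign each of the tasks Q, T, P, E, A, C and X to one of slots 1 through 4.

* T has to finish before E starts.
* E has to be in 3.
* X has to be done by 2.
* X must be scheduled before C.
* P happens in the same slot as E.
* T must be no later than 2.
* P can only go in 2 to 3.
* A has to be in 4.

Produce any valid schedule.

C in 2; X in 1; T in 1; P in 3; A in 4; Q in 1; E in 3

Checking: T(1) before E(3); X(1) before C(2); P = E = 3; P=3 in [2,3]; A=4 in [4,4]; E=3 in [3,3]; X=1 in [1,2]; T=1 in [1,2].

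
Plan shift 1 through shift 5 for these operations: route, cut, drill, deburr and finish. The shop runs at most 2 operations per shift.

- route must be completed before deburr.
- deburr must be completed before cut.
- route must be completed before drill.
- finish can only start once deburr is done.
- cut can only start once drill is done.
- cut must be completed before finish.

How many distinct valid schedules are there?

Splitting on route: it can be shift 1 (6), shift 2 (1). Listing each branch's schedules as (cut, drill, deburr, finish) by shift number:
route=shift 1: (3,2,2,4) (3,2,2,5) (4,2,2,5) (4,2,3,5) (4,3,2,5) (4,3,3,5) — 6.
route=shift 2: (4,3,3,5) — 1.
Summing: 6 + 1 = 7.

7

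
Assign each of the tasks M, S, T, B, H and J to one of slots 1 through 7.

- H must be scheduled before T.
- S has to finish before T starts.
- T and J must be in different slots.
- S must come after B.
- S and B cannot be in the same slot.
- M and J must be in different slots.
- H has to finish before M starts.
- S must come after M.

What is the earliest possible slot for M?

2

Precedence pushes M to at least 2; downstream work caps M at 5.
M at 2 is achievable: T in 4, J in 1, H in 1, B in 1, S in 3, M in 2.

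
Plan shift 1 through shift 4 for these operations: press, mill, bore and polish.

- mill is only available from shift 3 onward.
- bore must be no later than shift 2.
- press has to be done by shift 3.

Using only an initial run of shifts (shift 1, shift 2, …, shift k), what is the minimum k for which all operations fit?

mill can't be placed before shift 3, so the schedule must run through at least shift 3.
3 works (last occupied shift: shift 3): for example mill in shift 3; press in shift 1; polish in shift 1; bore in shift 1.

3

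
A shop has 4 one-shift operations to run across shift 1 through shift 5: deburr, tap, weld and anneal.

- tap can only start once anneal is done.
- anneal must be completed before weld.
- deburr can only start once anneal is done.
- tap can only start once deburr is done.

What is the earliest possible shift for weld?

Precedence pushes weld to at least shift 2.
weld at shift 2 is achievable: tap -> shift 3; deburr -> shift 2; weld -> shift 2; anneal -> shift 1.

shift 2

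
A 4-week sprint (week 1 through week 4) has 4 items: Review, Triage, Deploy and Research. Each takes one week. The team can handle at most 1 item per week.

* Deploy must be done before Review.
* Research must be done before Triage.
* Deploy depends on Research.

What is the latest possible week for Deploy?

Precedence pushes Deploy to at least week 2; downstream work caps Deploy at week 3.
Deploy at week 3 is achievable: Deploy -> week 3, Review -> week 4, Research -> week 1, Triage -> week 2.

week 3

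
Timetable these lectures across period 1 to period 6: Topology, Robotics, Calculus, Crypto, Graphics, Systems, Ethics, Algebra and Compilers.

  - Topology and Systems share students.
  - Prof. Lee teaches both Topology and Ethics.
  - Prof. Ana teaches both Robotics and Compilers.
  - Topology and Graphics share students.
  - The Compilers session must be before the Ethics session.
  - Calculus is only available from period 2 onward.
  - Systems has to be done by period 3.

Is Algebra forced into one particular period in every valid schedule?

Algebra can be period 1 (e.g. Graphics=period 1; Robotics=period 2; Ethics=period 2; Compilers=period 1; Calculus=period 2; Algebra=period 1; Crypto=period 1; Systems=period 1; Topology=period 3) or period 2 (e.g. Graphics=period 1, Robotics=period 2, Systems=period 1, Algebra=period 2, Ethics=period 2, Calculus=period 2, Topology=period 3, Compilers=period 1, Crypto=period 1).

No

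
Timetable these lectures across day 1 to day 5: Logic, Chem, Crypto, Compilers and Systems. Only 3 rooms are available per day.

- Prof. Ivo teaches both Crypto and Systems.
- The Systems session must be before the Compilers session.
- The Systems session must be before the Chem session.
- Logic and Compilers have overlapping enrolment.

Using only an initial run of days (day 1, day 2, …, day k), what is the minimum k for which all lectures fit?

2

The precedence chain requires at least 2 distinct days.
With at most 3 per day and 5 lectures, at least 2 days are needed.
2 works (last occupied day: day 2): for example Systems in day 1; Chem in day 2; Crypto in day 2; Compilers in day 2; Logic in day 1.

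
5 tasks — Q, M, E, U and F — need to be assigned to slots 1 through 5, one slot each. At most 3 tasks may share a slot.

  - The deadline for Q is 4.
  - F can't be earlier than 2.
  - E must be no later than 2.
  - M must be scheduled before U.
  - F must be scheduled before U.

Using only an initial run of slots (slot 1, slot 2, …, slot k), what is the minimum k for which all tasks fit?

3

The precedence chain requires at least 2 distinct slots.
With at most 3 per slot and 5 tasks, at least 2 slots are needed.
Propagating the time windows through the other constraints, U can't land before 3, so the schedule must run through at least slot 3.
3 works (last occupied slot: 3): for example M=1, Q=1, F=2, E=1, U=3.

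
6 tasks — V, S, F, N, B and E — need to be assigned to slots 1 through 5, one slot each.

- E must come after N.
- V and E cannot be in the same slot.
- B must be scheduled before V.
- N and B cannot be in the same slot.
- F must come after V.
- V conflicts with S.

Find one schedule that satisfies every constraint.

N=2, V=2, B=1, F=3, E=3, S=1

Checking: N(2) before E(3); B(1) before V(2); V(2) before F(3); V(2) != E(3); V(2) != S(1); N(2) != B(1).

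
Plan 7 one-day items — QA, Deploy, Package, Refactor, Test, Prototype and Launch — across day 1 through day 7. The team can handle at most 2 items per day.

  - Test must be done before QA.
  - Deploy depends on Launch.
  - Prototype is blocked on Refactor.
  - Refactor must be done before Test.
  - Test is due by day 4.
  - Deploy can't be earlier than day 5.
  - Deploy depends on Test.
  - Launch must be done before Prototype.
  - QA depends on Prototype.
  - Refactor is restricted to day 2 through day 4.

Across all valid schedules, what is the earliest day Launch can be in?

Downstream work caps Launch at day 5.
Launch at day 1 is achievable: Refactor -> day 2; Prototype -> day 3; Deploy -> day 5; Package -> day 1; QA -> day 4; Test -> day 3; Launch -> day 1.

day 1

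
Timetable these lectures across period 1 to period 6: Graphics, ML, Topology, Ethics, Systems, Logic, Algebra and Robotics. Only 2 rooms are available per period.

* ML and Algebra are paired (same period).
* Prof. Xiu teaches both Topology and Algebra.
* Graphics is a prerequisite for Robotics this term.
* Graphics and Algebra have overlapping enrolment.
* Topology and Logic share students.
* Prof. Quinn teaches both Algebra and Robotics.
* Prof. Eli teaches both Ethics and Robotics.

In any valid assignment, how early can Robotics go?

Precedence pushes Robotics to at least period 2.
Robotics at period 2 is achievable: Topology=period 1; ML=period 3; Graphics=period 1; Logic=period 4; Algebra=period 3; Systems=period 2; Robotics=period 2; Ethics=period 4.

period 2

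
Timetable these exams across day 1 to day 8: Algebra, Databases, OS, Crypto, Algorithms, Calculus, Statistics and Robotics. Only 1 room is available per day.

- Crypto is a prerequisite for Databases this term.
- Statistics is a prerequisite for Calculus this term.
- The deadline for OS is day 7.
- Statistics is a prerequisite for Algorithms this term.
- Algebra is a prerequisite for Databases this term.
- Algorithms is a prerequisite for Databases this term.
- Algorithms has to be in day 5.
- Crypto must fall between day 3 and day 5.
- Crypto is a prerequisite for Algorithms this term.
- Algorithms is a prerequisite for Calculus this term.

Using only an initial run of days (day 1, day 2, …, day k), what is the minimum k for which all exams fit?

8 days

The precedence chain requires at least 3 distinct days.
With at most 1 per day and 8 exams, at least 8 days are needed.
Propagating the time windows through the other constraints, Databases can't land before day 6, so the schedule must run through at least day 6.
8 works (last occupied day: day 8): for example Robotics -> day 8; Databases -> day 6; Crypto -> day 3; Algorithms -> day 5; Statistics -> day 2; Algebra -> day 4; Calculus -> day 7; OS -> day 1.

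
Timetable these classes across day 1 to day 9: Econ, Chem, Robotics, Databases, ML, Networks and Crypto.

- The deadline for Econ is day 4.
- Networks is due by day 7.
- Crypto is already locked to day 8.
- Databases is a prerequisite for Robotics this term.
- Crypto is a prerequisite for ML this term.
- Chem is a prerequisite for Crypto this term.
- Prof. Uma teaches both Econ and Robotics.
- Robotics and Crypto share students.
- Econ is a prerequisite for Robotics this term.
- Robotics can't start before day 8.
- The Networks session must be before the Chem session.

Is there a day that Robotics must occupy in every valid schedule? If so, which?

day 9

Robotics's window is day 8–day 9.
Crypto is fixed at day 8, and Robotics can't share a day with Crypto.
So Robotics must be day 9.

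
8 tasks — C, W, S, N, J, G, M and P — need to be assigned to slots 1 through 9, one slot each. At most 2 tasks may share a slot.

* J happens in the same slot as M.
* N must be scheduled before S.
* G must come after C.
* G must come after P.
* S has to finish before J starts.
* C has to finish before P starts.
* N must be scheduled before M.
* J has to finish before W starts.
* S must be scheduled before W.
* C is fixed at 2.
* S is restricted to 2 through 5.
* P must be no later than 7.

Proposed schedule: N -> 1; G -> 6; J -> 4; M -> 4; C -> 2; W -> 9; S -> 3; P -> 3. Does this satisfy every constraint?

N must be scheduled before S — holds.
S has to finish before J starts — holds.
S is restricted to 2 through 5 — holds.
P must be no later than 7 — holds.
C has to finish before P starts — holds.
J has to finish before W starts — holds.
At most 2 tasks may share a slot — holds.
N must be scheduled before M — holds.
S must be scheduled before W — holds.
G must come after C — holds.
G must come after P — holds.
C is fixed at 2 — holds.
J happens in the same slot as M — holds.

Yes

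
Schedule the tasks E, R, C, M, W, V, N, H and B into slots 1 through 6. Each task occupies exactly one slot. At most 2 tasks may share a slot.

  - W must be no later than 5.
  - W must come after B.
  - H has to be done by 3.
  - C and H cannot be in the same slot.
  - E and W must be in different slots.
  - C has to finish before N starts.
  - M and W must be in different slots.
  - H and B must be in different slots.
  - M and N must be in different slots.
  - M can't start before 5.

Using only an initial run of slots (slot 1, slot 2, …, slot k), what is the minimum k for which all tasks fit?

5 slots

The precedence chain requires at least 2 distinct slots.
With at most 2 per slot and 9 tasks, at least 5 slots are needed.
M can't be placed before 5, so the schedule must run through at least slot 5.
5 works (last occupied slot: 5): for example N -> 3; W -> 3; E -> 1; V -> 4; H -> 1; R -> 4; C -> 2; B -> 2; M -> 5.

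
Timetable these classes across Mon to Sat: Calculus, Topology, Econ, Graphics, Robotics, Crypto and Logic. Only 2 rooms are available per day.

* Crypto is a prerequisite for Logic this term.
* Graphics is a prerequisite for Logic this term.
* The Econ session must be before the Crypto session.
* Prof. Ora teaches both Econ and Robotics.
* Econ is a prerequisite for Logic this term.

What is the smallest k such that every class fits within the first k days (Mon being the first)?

The precedence chain requires at least 3 distinct days.
With at most 2 per day and 7 classes, at least 4 days are needed.
4 works (last occupied day: Thu): for example Crypto=Tue; Econ=Mon; Calculus=Tue; Robotics=Thu; Graphics=Mon; Logic=Wed; Topology=Wed.

4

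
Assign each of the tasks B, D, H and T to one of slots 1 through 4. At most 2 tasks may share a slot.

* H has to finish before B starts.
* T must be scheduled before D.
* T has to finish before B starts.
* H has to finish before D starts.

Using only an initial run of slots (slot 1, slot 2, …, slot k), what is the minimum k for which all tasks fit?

The precedence chain requires at least 2 distinct slots.
With at most 2 per slot and 4 tasks, at least 2 slots are needed.
2 works (last occupied slot: 2): for example B -> 2, H -> 1, D -> 2, T -> 1.

2 slots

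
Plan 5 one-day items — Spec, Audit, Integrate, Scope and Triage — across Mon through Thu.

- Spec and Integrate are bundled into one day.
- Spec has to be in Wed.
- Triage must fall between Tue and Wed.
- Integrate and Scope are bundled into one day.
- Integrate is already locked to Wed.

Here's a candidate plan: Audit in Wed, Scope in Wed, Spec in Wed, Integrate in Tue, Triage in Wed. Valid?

Integrate and Scope are bundled into one day — violated.
Spec has to be in Wed — holds.
Integrate is already locked to Wed — violated.
Triage must fall between Tue and Wed — holds.
Spec and Integrate are bundled into one day — violated.

Invalid. Spec and Integrate are bundled into one day.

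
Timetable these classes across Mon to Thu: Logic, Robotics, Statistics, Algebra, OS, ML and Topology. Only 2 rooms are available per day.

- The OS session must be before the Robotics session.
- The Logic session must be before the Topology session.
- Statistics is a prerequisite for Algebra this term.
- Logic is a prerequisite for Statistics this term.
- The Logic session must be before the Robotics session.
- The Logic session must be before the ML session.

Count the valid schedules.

Splitting on Robotics: it can be Tue (12), Wed (17), Thu (22). Listing each branch's schedules as (Logic, Statistics, Algebra, OS, ML, Topology):
Robotics=Tue: (Mon,Tue,Wed,Mon,Wed,Thu) (Mon,Tue,Wed,Mon,Thu,Wed) (Mon,Tue,Wed,Mon,Thu,Thu) (Mon,Tue,Thu,Mon,Wed,Wed) (Mon,Tue,Thu,Mon,Wed,Thu) (Mon,Tue,Thu,Mon,Thu,Wed) (Mon,Wed,Thu,Mon,Tue,Wed) (Mon,Wed,Thu,Mon,Tue,Thu) (Mon,Wed,Thu,Mon,Wed,Tue) (Mon,Wed,Thu,Mon,Wed,Thu) (Mon,Wed,Thu,Mon,Thu,Tue) (Mon,Wed,Thu,Mon,Thu,Wed) — 12.
Robotics=Wed: (Mon,Tue,Wed,Mon,Tue,Thu) (Mon,Tue,Wed,Mon,Thu,Tue) (Mon,Tue,Wed,Mon,Thu,Thu) (Mon,Tue,Wed,Tue,Thu,Thu) (Mon,Tue,Thu,Mon,Tue,Wed) (Mon,Tue,Thu,Mon,Tue,Thu) (Mon,Tue,Thu,Mon,Wed,Tue) (Mon,Tue,Thu,Mon,Wed,Thu) (Mon,Tue,Thu,Mon,Thu,Tue) (Mon,Tue,Thu,Mon,Thu,Wed) (Mon,Tue,Thu,Tue,Wed,Thu) (Mon,Tue,Thu,Tue,Thu,Wed) (Mon,Wed,Thu,Mon,Tue,Tue) (Mon,Wed,Thu,Mon,Tue,Thu) (Mon,Wed,Thu,Mon,Thu,Tue) (Mon,Wed,Thu,Tue,Tue,Thu) (Mon,Wed,Thu,Tue,Thu,Tue) — 17.
Robotics=Thu: (Mon,Tue,Wed,Mon,Tue,Wed) (Mon,Tue,Wed,Mon,Tue,Thu) (Mon,Tue,Wed,Mon,Wed,Tue) (Mon,Tue,Wed,Mon,Wed,Thu) (Mon,Tue,Wed,Mon,Thu,Tue) (Mon,Tue,Wed,Mon,Thu,Wed) (Mon,Tue,Wed,Tue,Wed,Thu) (Mon,Tue,Wed,Tue,Thu,Wed) (Mon,Tue,Wed,Wed,Tue,Thu) (Mon,Tue,Wed,Wed,Thu,Tue) (Mon,Tue,Thu,Mon,Tue,Wed) (Mon,Tue,Thu,Mon,Wed,Tue) (Mon,Tue,Thu,Mon,Wed,Wed) (Mon,Tue,Thu,Tue,Wed,Wed) (Mon,Tue,Thu,Wed,Tue,Wed) (Mon,Tue,Thu,Wed,Wed,Tue) (Mon,Wed,Thu,Mon,Tue,Tue) (Mon,Wed,Thu,Mon,Tue,Wed) (Mon,Wed,Thu,Mon,Wed,Tue) (Mon,Wed,Thu,Tue,Tue,Wed) (Mon,Wed,Thu,Tue,Wed,Tue) (Mon,Wed,Thu,Wed,Tue,Tue) — 22.
Summing: 12 + 17 + 22 = 51.

51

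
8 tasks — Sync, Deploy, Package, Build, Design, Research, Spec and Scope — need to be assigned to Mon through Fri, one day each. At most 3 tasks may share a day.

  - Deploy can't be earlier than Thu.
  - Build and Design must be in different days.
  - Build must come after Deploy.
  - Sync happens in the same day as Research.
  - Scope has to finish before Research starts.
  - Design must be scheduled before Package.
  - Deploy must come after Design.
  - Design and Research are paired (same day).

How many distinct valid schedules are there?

Splitting on Sync: it can be Tue (12), Wed (16). Listing each branch's schedules as (Deploy, Package, Build, Design, Research, Spec, Scope):
Sync=Tue: (Thu,Wed,Fri,Tue,Tue,Mon,Mon) (Thu,Wed,Fri,Tue,Tue,Wed,Mon) (Thu,Wed,Fri,Tue,Tue,Thu,Mon) (Thu,Wed,Fri,Tue,Tue,Fri,Mon) (Thu,Thu,Fri,Tue,Tue,Mon,Mon) (Thu,Thu,Fri,Tue,Tue,Wed,Mon) (Thu,Thu,Fri,Tue,Tue,Thu,Mon) (Thu,Thu,Fri,Tue,Tue,Fri,Mon) (Thu,Fri,Fri,Tue,Tue,Mon,Mon) (Thu,Fri,Fri,Tue,Tue,Wed,Mon) (Thu,Fri,Fri,Tue,Tue,Thu,Mon) (Thu,Fri,Fri,Tue,Tue,Fri,Mon) — 12.
Sync=Wed: (Thu,Thu,Fri,Wed,Wed,Mon,Mon) (Thu,Thu,Fri,Wed,Wed,Mon,Tue) (Thu,Thu,Fri,Wed,Wed,Tue,Mon) (Thu,Thu,Fri,Wed,Wed,Tue,Tue) (Thu,Thu,Fri,Wed,Wed,Thu,Mon) (Thu,Thu,Fri,Wed,Wed,Thu,Tue) (Thu,Thu,Fri,Wed,Wed,Fri,Mon) (Thu,Thu,Fri,Wed,Wed,Fri,Tue) (Thu,Fri,Fri,Wed,Wed,Mon,Mon) (Thu,Fri,Fri,Wed,Wed,Mon,Tue) (Thu,Fri,Fri,Wed,Wed,Tue,Mon) (Thu,Fri,Fri,Wed,Wed,Tue,Tue) (Thu,Fri,Fri,Wed,Wed,Thu,Mon) (Thu,Fri,Fri,Wed,Wed,Thu,Tue) (Thu,Fri,Fri,Wed,Wed,Fri,Mon) (Thu,Fri,Fri,Wed,Wed,Fri,Tue) — 16.
Summing: 12 + 16 = 28.

28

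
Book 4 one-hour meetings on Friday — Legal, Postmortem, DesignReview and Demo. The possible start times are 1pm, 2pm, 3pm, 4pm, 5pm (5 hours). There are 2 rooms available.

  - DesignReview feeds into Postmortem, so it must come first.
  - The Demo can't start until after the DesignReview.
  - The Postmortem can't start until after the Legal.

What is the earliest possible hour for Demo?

Precedence pushes Demo to at least 2pm.
Demo at 2pm is achievable: DesignReview -> 1pm; Legal -> 1pm; Demo -> 2pm; Postmortem -> 2pm.

2pm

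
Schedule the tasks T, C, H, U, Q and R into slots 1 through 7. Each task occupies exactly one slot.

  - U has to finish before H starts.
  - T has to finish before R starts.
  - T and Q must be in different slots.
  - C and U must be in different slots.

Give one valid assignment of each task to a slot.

U in 1, Q in 2, C in 2, T in 1, H in 2, R in 2

Checking: U(1) before H(2); T(1) before R(2); C(2) != U(1); T(1) != Q(2).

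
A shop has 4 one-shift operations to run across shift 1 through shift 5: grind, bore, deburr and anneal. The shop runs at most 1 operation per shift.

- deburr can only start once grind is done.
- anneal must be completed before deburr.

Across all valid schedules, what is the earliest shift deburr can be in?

Precedence pushes deburr to at least shift 2.
deburr at shift 3 is achievable: bore=shift 4; anneal=shift 2; grind=shift 1; deburr=shift 3.
Nothing earlier works — the capacity limit rule out every shift before shift 3.

shift 3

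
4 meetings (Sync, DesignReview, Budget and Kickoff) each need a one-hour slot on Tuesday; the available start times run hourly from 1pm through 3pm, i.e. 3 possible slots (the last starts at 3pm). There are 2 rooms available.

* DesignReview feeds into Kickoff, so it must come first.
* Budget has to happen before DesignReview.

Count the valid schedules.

Enumerating: Budget in 1pm, Kickoff in 3pm, DesignReview in 2pm, Sync in 1pm | DesignReview in 2pm, Budget in 1pm, Kickoff in 3pm, Sync in 2pm | Sync -> 3pm; DesignReview -> 2pm; Budget -> 1pm; Kickoff -> 3pm.

3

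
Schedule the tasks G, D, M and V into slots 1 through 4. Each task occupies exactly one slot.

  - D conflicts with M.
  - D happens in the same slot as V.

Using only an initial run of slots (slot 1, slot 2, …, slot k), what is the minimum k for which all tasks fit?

2 slots

Could 1 slot be enough, i.e. nothing placed later than 1? No: M can't share with D (1) → nothing is left.
So 1 slot is not enough.
2 works (last occupied slot: 2): for example G=1, V=1, D=1, M=2.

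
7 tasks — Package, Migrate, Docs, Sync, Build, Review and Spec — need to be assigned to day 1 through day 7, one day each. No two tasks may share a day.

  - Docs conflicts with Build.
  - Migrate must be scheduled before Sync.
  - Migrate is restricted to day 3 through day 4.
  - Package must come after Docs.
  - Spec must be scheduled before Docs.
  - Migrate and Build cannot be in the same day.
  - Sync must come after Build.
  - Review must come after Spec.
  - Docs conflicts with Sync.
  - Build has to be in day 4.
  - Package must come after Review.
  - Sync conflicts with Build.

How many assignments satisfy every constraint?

Splitting on Package: it can be day 6 (2), day 7 (4). Listing each branch's schedules as (Migrate, Docs, Sync, Build, Review, Spec) by day number:
Package=day 6: (3,2,7,4,5,1) (3,5,7,4,2,1) — 2.
Package=day 7: (3,2,5,4,6,1) (3,2,6,4,5,1) (3,5,6,4,2,1) (3,6,5,4,2,1) — 4.
Summing: 2 + 4 = 6.

6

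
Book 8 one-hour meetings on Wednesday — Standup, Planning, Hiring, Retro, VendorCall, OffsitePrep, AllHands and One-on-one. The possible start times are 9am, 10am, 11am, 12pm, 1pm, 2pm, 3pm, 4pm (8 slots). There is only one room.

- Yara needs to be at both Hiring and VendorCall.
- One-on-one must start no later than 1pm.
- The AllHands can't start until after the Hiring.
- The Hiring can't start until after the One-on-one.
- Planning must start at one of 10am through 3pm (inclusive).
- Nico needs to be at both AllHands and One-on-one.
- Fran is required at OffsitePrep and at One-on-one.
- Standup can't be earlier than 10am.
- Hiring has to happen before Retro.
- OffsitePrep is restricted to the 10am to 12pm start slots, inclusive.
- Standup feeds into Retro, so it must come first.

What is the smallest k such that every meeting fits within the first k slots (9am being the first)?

8 slots

The precedence chain requires at least 3 distinct slots.
With at most 1 per slot and 8 meetings, at least 8 slots are needed.
8 works (last occupied slot: 4pm): for example OffsitePrep in 10am; VendorCall in 4pm; Planning in 11am; Retro in 2pm; One-on-one in 9am; AllHands in 3pm; Hiring in 1pm; Standup in 12pm.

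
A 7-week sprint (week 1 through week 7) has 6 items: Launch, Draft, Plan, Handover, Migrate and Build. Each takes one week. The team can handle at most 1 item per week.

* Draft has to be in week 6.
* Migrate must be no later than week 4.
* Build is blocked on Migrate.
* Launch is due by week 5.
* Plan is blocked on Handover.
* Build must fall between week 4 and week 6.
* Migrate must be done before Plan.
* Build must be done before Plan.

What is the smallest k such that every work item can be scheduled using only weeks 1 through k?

The precedence chain requires at least 3 distinct weeks.
With at most 1 per week and 6 work items, at least 6 weeks are needed.
Draft can't be placed before week 6, so the schedule must run through at least week 6.
6 works (last occupied week: week 6): for example Draft=week 6, Migrate=week 1, Handover=week 3, Plan=week 5, Launch=week 2, Build=week 4.

6 weeks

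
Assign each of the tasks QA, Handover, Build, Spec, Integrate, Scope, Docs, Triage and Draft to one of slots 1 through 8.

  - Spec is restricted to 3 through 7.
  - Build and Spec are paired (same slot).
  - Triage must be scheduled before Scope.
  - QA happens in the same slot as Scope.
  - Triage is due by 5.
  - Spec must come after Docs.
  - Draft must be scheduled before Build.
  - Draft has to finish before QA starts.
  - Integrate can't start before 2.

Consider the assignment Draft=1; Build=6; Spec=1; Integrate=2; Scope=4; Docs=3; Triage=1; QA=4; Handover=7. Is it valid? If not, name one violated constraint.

Invalid. Spec is restricted to 3 through 7.

Spec must come after Docs — violated.
Build and Spec are paired (same slot) — violated.
Triage must be scheduled before Scope — holds.
Spec is restricted to 3 through 7 — violated.
Draft must be scheduled before Build — holds.
Triage is due by 5 — holds.
Draft has to finish before QA starts — holds.
QA happens in the same slot as Scope — holds.
Integrate can't start before 2 — holds.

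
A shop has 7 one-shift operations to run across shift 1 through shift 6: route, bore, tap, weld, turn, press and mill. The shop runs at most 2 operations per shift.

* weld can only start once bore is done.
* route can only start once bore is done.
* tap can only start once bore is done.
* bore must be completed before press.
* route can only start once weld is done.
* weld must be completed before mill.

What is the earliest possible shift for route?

Precedence pushes route to at least shift 3.
route at shift 3 is achievable: bore -> shift 1; route -> shift 3; turn -> shift 1; press -> shift 3; weld -> shift 2; tap -> shift 2; mill -> shift 4.

shift 3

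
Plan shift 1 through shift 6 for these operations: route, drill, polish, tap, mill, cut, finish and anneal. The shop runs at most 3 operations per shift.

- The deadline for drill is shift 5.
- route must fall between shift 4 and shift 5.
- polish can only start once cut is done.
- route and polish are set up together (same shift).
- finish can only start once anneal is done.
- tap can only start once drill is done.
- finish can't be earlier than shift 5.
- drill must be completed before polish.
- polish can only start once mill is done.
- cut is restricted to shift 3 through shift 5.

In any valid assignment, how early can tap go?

shift 2

Precedence pushes tap to at least shift 2.
tap at shift 2 is achievable: mill in shift 1, polish in shift 4, drill in shift 1, finish in shift 5, route in shift 4, anneal in shift 1, tap in shift 2, cut in shift 3.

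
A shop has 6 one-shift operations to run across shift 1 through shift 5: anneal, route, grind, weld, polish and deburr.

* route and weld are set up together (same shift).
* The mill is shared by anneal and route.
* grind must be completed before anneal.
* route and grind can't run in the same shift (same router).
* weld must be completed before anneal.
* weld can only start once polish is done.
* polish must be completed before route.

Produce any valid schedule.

anneal=shift 3, route=shift 2, polish=shift 1, grind=shift 1, deburr=shift 1, weld=shift 2

Checking: polish(shift 1) before weld(shift 2); polish(shift 1) before route(shift 2); grind(shift 1) before anneal(shift 3); weld(shift 2) before anneal(shift 3); route(shift 2) != grind(shift 1); anneal(shift 3) != route(shift 2); route = weld = shift 2.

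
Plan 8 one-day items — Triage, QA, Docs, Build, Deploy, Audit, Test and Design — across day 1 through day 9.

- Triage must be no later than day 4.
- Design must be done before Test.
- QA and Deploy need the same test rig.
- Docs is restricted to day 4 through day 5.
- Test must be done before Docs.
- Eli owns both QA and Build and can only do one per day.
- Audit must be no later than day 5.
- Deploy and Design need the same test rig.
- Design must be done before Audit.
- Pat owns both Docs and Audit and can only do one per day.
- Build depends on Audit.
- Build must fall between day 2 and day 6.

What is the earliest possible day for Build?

Build is available from day 2; precedence pushes Build to at least day 3; Build's own window allows nothing later than day 6.
Build at day 3 is achievable: Deploy=day 2; Design=day 1; Test=day 2; Triage=day 1; Build=day 3; Docs=day 4; Audit=day 2; QA=day 1.

day 3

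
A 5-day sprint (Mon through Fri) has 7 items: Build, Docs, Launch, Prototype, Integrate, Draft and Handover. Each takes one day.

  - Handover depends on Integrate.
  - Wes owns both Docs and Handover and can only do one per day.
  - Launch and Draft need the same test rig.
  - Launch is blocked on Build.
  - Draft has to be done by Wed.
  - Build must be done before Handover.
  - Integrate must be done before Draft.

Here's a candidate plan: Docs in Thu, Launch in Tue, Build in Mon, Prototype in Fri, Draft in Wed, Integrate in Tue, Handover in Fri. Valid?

Valid

Integrate must be done before Draft — holds.
Launch is blocked on Build — holds.
Launch and Draft need the same test rig — holds.
Wes owns both Docs and Handover and can only do one per day — holds.
Draft has to be done by Wed — holds.
Handover depends on Integrate — holds.
Build must be done before Handover — holds.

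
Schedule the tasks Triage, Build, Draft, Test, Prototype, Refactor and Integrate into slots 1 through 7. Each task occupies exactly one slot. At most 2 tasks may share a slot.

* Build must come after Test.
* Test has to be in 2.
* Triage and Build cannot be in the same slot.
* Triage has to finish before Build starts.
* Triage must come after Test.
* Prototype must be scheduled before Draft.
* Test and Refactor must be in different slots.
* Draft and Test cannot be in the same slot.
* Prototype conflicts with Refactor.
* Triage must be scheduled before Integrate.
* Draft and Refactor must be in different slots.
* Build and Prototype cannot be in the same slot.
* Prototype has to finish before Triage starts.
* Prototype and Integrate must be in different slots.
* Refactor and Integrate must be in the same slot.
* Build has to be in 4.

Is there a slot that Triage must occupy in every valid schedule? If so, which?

Test is fixed at 2 and must come before Triage, so Triage is at least 3.
Build is fixed at 4 and must come after Triage, so Triage is at most 3.
So Triage must be 3.

3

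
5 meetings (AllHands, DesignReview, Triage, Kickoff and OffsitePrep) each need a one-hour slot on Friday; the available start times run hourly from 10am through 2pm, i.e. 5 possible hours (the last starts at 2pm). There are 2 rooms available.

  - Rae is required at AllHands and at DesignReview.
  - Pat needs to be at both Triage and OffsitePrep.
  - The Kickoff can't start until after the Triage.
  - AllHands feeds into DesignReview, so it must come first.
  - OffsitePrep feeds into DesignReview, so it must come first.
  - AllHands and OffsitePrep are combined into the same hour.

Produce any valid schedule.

DesignReview=11am; Triage=11am; AllHands=10am; Kickoff=12pm; OffsitePrep=10am

Checking: Triage(11am) before Kickoff(12pm); AllHands(10am) before DesignReview(11am); OffsitePrep(10am) before DesignReview(11am); AllHands(10am) != DesignReview(11am); Triage(11am) != OffsitePrep(10am); AllHands = OffsitePrep = 10am; max 2 per hour (cap 2).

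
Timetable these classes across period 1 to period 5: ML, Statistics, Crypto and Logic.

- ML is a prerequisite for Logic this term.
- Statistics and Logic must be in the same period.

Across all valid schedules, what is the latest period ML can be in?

Downstream work caps ML at period 4.
ML at period 4 is achievable: Statistics -> period 5; Crypto -> period 1; ML -> period 4; Logic -> period 5.

period 4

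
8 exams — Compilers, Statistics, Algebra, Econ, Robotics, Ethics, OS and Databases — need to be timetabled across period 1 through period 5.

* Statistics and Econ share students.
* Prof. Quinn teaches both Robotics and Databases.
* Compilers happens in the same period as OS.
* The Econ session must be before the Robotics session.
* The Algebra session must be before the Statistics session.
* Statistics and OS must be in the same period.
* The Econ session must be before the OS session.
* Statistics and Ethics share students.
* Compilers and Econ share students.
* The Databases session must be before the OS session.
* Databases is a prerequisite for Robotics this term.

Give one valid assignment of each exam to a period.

Econ -> period 1, Compilers -> period 2, Databases -> period 1, OS -> period 2, Ethics -> period 1, Statistics -> period 2, Robotics -> period 2, Algebra -> period 1

Checking: Algebra(period 1) before Statistics(period 2); Databases(period 1) before Robotics(period 2); Databases(period 1) before OS(period 2); Econ(period 1) before Robotics(period 2); Econ(period 1) before OS(period 2); Statistics(period 2) != Ethics(period 1); Robotics(period 2) != Databases(period 1); Compilers(period 2) != Econ(period 1); Statistics(period 2) != Econ(period 1); Compilers = OS = period 2; Statistics = OS = period 2.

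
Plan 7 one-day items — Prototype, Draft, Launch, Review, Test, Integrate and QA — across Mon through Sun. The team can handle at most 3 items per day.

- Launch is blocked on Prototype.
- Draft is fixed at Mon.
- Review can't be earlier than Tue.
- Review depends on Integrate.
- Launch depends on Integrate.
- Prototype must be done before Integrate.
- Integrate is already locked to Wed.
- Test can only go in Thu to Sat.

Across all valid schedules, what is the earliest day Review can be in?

Review is available from Tue; precedence pushes Review to at least Thu.
Review at Thu is achievable: QA=Mon, Integrate=Wed, Launch=Thu, Prototype=Mon, Review=Thu, Draft=Mon, Test=Thu.

Thu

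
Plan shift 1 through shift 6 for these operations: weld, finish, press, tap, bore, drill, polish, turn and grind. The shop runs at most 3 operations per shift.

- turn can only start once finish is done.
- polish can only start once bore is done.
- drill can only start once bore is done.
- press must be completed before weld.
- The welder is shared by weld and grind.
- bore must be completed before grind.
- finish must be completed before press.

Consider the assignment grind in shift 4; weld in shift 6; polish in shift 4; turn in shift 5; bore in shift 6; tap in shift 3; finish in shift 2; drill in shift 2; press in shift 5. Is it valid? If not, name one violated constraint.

No. drill can only start once bore is done is not satisfied.

drill can only start once bore is done — violated.
The welder is shared by weld and grind — holds.
polish can only start once bore is done — violated.
The shop runs at most 3 operations per shift — holds.
turn can only start once finish is done — holds.
finish must be completed before press — holds.
press must be completed before weld — holds.
bore must be completed before grind — violated.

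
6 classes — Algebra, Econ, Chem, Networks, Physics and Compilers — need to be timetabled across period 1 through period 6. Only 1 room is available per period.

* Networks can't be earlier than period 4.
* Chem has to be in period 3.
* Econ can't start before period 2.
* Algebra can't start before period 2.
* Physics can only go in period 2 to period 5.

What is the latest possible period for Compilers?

period 1

Compilers at period 1 is achievable: Compilers=period 1, Algebra=period 5, Networks=period 4, Physics=period 2, Chem=period 3, Econ=period 6.
Nothing later works — the capacity limit rule out every period after period 1.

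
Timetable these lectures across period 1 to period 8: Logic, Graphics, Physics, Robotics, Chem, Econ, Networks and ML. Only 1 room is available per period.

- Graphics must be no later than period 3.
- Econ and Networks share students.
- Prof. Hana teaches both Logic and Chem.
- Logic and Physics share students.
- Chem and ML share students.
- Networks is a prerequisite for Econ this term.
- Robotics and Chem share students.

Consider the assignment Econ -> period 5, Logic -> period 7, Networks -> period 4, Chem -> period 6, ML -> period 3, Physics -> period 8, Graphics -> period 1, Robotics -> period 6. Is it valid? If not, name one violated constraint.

No — it violates: Robotics and Chem share students

Only 1 room is available per period — violated.
Econ and Networks share students — holds.
Chem and ML share students — holds.
Logic and Physics share students — holds.
Graphics must be no later than period 3 — holds.
Prof. Hana teaches both Logic and Chem — holds.
Robotics and Chem share students — violated.
Networks is a prerequisite for Econ this term — holds.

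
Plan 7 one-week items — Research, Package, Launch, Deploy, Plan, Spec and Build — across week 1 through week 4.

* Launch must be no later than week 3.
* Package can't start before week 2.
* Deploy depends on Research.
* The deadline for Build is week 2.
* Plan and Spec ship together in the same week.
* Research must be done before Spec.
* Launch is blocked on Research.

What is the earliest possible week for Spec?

week 2

Precedence pushes Spec to at least week 2.
Spec at week 2 is achievable: Spec -> week 2, Build -> week 1, Launch -> week 2, Package -> week 2, Plan -> week 2, Research -> week 1, Deploy -> week 2.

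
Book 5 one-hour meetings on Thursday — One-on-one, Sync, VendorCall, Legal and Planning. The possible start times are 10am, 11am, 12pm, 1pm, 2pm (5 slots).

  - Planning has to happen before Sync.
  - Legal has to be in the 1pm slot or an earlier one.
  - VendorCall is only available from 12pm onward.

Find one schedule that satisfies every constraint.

Planning in 10am, Legal in 10am, Sync in 11am, VendorCall in 12pm, One-on-one in 10am

Checking: Planning(10am) before Sync(11am); Legal=10am in [10am,1pm]; VendorCall=12pm in [12pm,2pm].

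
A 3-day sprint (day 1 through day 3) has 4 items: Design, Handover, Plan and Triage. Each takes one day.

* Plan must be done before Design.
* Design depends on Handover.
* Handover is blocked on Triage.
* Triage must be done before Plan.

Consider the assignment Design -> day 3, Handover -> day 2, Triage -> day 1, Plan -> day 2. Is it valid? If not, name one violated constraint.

Yes, all constraints hold

Handover is blocked on Triage — holds.
Triage must be done before Plan — holds.
Plan must be done before Design — holds.
Design depends on Handover — holds.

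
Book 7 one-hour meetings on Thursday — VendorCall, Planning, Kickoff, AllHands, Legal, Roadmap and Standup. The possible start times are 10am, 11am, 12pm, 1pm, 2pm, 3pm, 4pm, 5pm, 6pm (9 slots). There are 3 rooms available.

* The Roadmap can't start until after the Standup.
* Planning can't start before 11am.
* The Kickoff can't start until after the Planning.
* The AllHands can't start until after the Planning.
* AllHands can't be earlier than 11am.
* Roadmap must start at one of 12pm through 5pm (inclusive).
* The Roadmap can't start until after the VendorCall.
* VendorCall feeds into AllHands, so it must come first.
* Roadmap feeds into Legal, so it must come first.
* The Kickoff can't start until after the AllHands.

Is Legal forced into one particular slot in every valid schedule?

Legal can be 1pm (e.g. Legal=1pm; Planning=11am; VendorCall=10am; Roadmap=12pm; Standup=10am; AllHands=12pm; Kickoff=1pm) or 2pm (e.g. Kickoff=1pm, Legal=2pm, AllHands=12pm, Roadmap=12pm, VendorCall=10am, Planning=11am, Standup=10am).

No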